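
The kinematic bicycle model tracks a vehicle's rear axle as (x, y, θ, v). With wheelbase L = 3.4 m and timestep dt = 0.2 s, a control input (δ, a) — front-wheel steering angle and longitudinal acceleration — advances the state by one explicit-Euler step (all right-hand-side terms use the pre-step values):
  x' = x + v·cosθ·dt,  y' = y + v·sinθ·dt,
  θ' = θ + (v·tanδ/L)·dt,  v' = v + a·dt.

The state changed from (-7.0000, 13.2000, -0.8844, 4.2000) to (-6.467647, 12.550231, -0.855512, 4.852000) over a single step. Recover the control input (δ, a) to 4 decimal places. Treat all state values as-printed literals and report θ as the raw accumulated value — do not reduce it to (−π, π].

δ = 0.1164, a = 3.2600

a = (v'−v)/dt = (0.652000)/0.2 = 3.2600
Δθ = θ'−θ = 0.028888;  (v·dt/L) = 4.2000·0.2/3.4 = 0.247059
tan δ = Δθ·L/(v·dt) = 0.116928  →  δ = 0.1164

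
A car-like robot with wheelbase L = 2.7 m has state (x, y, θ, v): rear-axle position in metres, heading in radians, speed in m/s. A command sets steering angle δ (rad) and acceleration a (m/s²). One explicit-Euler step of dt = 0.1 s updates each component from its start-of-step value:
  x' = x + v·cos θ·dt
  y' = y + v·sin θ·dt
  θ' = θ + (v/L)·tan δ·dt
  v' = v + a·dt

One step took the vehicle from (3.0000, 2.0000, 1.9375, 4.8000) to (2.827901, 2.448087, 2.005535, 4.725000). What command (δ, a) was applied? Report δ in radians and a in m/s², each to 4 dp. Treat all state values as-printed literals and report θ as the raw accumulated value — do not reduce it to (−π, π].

a = (v'−v)/dt = (-0.075000)/0.1 = -0.7500
Δθ = θ'−θ = 0.068035;  (v·dt/L) = 4.8000·0.1/2.7 = 0.177778
tan δ = Δθ·L/(v·dt) = 0.382697  →  δ = 0.3655

δ = 0.3655, a = -0.7500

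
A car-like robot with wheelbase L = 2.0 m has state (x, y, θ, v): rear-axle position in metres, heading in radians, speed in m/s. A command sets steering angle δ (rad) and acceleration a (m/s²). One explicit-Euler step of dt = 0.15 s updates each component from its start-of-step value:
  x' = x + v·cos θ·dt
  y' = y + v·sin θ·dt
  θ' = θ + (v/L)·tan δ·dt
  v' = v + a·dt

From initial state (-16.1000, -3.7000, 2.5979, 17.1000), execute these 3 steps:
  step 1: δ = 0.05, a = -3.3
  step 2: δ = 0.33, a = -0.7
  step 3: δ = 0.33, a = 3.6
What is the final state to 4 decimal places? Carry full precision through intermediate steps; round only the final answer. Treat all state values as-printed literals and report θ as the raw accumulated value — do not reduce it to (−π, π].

(-22.9765, -1.0931, 3.5125, 17.0400)

after step 1 (δ=0.05, a=-3.3): (-18.295138, -2.373126, 2.662078, 16.605000)
after step 2 (δ=0.33, a=-0.7): (-20.504979, -1.224023, 3.088650, 16.500000)
after step 3 (δ=0.33, a=3.6): (-22.976511, -1.093052, 3.512525, 17.040000)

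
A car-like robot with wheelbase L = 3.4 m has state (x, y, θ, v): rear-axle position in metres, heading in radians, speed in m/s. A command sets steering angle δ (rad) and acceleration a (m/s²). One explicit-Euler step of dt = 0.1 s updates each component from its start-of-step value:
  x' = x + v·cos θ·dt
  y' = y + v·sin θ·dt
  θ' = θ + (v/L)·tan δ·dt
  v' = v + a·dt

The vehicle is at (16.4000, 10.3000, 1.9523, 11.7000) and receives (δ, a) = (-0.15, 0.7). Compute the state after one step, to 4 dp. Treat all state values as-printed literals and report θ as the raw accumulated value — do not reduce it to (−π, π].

x' = 16.4000 + 11.7000·cos(1.9523)·0.1 = 15.9644
y' = 10.3000 + 11.7000·sin(1.9523)·0.1 = 11.3859
θ' = 1.9523 + (11.7000/3.4)·tan(-0.15)·0.1 = 1.9003
v' = 11.7000 + 0.7000·0.1 = 11.7700

(15.9644, 11.3859, 1.9003, 11.7700)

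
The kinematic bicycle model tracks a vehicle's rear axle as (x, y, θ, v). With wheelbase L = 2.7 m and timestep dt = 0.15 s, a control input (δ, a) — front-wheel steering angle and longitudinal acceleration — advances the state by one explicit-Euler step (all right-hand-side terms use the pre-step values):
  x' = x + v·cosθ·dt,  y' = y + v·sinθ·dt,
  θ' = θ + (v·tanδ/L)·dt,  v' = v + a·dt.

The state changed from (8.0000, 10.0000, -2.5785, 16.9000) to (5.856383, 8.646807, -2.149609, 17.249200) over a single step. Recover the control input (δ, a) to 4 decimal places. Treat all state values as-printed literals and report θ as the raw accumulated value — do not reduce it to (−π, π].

δ = 0.4285, a = 2.3280

a = (v'−v)/dt = (0.349200)/0.15 = 2.3280
Δθ = θ'−θ = 0.428891;  (v·dt/L) = 16.9000·0.15/2.7 = 0.938889
tan δ = Δθ·L/(v·dt) = 0.456807  →  δ = 0.4285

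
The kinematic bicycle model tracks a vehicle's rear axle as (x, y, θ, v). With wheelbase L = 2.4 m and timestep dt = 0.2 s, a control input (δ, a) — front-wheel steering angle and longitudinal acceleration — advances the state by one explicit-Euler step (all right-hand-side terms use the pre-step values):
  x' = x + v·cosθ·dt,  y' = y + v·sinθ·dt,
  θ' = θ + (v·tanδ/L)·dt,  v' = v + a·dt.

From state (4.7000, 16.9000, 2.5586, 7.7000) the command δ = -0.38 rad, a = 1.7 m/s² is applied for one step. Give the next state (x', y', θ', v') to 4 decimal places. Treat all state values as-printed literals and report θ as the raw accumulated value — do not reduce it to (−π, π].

(3.4144, 17.7478, 2.3023, 8.0400)

x' = 4.7000 + 7.7000·cos(2.5586)·0.2 = 3.4144
y' = 16.9000 + 7.7000·sin(2.5586)·0.2 = 17.7478
θ' = 2.5586 + (7.7000/2.4)·tan(-0.38)·0.2 = 2.3023
v' = 7.7000 + 1.7000·0.2 = 8.0400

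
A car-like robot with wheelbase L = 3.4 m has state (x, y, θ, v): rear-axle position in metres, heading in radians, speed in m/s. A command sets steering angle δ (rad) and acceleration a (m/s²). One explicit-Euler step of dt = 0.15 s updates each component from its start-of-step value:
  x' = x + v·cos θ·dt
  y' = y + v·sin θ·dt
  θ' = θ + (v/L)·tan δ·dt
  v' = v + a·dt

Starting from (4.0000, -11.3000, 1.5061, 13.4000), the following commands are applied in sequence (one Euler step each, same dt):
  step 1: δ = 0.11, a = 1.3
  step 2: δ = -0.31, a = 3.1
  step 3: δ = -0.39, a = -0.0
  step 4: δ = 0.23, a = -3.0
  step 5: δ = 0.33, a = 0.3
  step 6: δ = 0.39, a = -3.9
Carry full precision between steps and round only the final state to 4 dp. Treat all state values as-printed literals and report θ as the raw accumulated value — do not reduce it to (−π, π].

after step 1 (δ=0.11, a=1.3): (4.129949, -9.294205, 1.571393, 13.595000)
after step 2 (δ=-0.31, a=3.1): (4.128732, -7.254955, 1.379267, 14.060000)
after step 3 (δ=-0.39, a=-0.0): (4.530202, -5.184520, 1.124292, 14.060000)
after step 4 (δ=0.23, a=-3.0): (5.440900, -3.282282, 1.269530, 13.610000)
after step 5 (δ=0.33, a=0.3): (6.046674, -1.332728, 1.475196, 13.655000)
after step 6 (δ=0.39, a=-3.9): (6.242189, 0.706169, 1.722826, 13.070000)

(6.2422, 0.7062, 1.7228, 13.0700)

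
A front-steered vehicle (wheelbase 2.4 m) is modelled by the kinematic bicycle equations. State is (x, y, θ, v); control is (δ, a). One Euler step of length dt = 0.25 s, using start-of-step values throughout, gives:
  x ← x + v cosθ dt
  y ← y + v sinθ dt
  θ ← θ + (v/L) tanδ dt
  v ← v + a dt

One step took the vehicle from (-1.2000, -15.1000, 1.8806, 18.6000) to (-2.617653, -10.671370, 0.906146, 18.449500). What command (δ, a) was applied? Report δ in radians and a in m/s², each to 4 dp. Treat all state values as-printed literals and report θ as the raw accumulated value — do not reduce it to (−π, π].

δ = -0.4660, a = -0.6020

a = (v'−v)/dt = (-0.150500)/0.25 = -0.6020
Δθ = θ'−θ = -0.974454;  (v·dt/L) = 18.6000·0.25/2.4 = 1.937500
tan δ = Δθ·L/(v·dt) = -0.502944  →  δ = -0.4660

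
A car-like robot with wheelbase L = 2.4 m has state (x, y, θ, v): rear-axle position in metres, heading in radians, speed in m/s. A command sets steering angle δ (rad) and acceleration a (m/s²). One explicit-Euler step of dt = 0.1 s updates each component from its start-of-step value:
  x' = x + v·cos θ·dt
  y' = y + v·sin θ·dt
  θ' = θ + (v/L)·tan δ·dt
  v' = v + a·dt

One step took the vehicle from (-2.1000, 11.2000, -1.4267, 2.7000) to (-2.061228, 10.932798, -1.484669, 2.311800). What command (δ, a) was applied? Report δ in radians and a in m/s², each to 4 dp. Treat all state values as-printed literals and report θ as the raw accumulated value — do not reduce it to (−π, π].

δ = -0.4758, a = -3.8820

a = (v'−v)/dt = (-0.388200)/0.1 = -3.8820
Δθ = θ'−θ = -0.057969;  (v·dt/L) = 2.7000·0.1/2.4 = 0.112500
tan δ = Δθ·L/(v·dt) = -0.515280  →  δ = -0.4758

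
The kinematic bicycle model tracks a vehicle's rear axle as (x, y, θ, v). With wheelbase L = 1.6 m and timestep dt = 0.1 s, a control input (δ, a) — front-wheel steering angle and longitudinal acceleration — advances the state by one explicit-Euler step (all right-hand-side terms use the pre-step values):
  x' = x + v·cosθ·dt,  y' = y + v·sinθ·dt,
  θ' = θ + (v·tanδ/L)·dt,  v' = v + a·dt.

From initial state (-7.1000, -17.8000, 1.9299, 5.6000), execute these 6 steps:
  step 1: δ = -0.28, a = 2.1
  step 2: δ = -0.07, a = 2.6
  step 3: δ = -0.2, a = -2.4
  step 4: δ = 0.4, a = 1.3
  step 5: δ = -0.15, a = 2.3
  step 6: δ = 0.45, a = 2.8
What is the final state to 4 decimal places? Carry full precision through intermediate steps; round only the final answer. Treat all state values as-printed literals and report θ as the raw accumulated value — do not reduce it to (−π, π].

after step 1 (δ=-0.28, a=2.1): (-7.296804, -17.275721, 1.829256, 5.810000)
after step 2 (δ=-0.07, a=2.6): (-7.445302, -16.714019, 1.803796, 6.070000)
after step 3 (δ=-0.2, a=-2.4): (-7.585457, -16.123421, 1.726893, 5.830000)
after step 4 (δ=0.4, a=1.3): (-7.676092, -15.547510, 1.880948, 5.960000)
after step 5 (δ=-0.15, a=2.3): (-7.857993, -14.979946, 1.824650, 6.190000)
after step 6 (δ=0.45, a=2.8): (-8.013446, -14.380784, 2.011532, 6.470000)

(-8.0134, -14.3808, 2.0115, 6.4700)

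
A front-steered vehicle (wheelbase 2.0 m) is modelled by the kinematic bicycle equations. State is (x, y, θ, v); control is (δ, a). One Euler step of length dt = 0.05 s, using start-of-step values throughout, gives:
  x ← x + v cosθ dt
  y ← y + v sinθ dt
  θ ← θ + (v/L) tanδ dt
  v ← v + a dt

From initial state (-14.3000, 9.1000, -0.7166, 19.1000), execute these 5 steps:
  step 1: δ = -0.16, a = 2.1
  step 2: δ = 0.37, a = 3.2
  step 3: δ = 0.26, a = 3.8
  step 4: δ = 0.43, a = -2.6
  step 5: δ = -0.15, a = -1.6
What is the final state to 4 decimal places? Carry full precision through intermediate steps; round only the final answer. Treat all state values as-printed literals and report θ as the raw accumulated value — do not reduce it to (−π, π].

after step 1 (δ=-0.16, a=2.1): (-13.579889, 8.472732, -0.793659, 19.205000)
after step 2 (δ=0.37, a=3.2): (-12.906521, 7.788147, -0.607436, 19.365000)
after step 3 (δ=0.26, a=3.8): (-12.111478, 7.235505, -0.478648, 19.555000)
after step 4 (δ=0.43, a=-2.6): (-11.243609, 6.785173, -0.254440, 19.425000)
after step 5 (δ=-0.15, a=-1.6): (-10.303629, 6.540707, -0.327835, 19.345000)

(-10.3036, 6.5407, -0.3278, 19.3450)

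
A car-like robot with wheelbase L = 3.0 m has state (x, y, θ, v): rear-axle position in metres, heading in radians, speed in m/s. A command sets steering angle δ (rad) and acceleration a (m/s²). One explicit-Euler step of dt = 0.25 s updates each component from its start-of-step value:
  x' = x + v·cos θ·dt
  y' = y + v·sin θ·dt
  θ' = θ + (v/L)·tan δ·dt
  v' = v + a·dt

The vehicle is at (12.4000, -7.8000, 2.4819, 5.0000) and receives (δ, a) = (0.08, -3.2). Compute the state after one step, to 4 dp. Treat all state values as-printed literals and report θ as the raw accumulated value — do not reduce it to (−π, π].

(11.4123, -7.0339, 2.5153, 4.2000)

x' = 12.4000 + 5.0000·cos(2.4819)·0.25 = 11.4123
y' = -7.8000 + 5.0000·sin(2.4819)·0.25 = -7.0339
θ' = 2.4819 + (5.0000/3.0)·tan(0.08)·0.25 = 2.5153
v' = 5.0000 − 3.2000·0.25 = 4.2000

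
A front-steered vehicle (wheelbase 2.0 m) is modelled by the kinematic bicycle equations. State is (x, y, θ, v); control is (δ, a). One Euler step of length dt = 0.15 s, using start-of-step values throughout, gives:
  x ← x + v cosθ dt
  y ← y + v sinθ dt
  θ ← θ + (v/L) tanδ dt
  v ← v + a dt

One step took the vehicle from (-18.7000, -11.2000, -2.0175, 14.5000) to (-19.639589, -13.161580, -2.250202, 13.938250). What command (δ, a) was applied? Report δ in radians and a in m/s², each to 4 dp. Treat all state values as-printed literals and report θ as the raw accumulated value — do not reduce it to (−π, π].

a = (v'−v)/dt = (-0.561750)/0.15 = -3.7450
Δθ = θ'−θ = -0.232702;  (v·dt/L) = 14.5000·0.15/2.0 = 1.087500
tan δ = Δθ·L/(v·dt) = -0.213979  →  δ = -0.2108

δ = -0.2108, a = -3.7450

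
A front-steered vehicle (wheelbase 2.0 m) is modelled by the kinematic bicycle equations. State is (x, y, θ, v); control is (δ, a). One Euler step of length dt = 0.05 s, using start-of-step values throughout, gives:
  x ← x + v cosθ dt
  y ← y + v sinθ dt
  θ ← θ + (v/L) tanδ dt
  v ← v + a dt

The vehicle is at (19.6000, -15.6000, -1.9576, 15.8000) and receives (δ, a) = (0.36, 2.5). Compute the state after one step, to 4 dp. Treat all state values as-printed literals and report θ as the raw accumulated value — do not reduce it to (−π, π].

(19.3020, -16.3316, -1.8089, 15.9250)

x' = 19.6000 + 15.8000·cos(-1.9576)·0.05 = 19.3020
y' = -15.6000 + 15.8000·sin(-1.9576)·0.05 = -16.3316
θ' = -1.9576 + (15.8000/2.0)·tan(0.36)·0.05 = -1.8089
v' = 15.8000 + 2.5000·0.05 = 15.9250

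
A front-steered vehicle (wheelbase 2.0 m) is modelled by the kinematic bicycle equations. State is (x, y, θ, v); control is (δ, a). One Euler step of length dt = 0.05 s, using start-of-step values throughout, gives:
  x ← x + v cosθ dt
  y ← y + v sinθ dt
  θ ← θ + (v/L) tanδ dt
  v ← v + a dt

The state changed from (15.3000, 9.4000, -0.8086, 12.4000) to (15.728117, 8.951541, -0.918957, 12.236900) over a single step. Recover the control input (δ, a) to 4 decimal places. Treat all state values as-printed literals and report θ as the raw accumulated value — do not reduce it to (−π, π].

δ = -0.3420, a = -3.2620

a = (v'−v)/dt = (-0.163100)/0.05 = -3.2620
Δθ = θ'−θ = -0.110357;  (v·dt/L) = 12.4000·0.05/2.0 = 0.310000
tan δ = Δθ·L/(v·dt) = -0.355990  →  δ = -0.3420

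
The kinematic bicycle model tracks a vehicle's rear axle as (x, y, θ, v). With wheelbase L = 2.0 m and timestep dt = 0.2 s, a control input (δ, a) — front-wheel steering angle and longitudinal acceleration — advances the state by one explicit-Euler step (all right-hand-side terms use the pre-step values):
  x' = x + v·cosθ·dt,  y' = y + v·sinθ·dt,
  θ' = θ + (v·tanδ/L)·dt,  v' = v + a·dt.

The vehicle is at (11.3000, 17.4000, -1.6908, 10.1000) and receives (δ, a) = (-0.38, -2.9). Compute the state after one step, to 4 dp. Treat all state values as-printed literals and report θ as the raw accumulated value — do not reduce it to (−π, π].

(11.0582, 15.3945, -2.0942, 9.5200)

x' = 11.3000 + 10.1000·cos(-1.6908)·0.2 = 11.0582
y' = 17.4000 + 10.1000·sin(-1.6908)·0.2 = 15.3945
θ' = -1.6908 + (10.1000/2.0)·tan(-0.38)·0.2 = -2.0942
v' = 10.1000 − 2.9000·0.2 = 9.5200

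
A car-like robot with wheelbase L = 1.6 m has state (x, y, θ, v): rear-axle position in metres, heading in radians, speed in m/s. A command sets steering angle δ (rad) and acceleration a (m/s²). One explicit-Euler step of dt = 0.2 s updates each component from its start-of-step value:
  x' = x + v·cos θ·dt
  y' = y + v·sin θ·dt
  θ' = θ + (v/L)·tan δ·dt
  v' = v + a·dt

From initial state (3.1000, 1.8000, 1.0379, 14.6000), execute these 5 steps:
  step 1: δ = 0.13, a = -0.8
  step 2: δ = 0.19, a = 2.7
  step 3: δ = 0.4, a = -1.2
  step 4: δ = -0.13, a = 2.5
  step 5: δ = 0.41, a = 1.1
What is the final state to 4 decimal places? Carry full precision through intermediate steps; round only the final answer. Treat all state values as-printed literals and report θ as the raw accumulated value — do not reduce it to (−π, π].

(1.3287, 14.5379, 3.0024, 15.4600)

after step 1 (δ=0.13, a=-0.8): (4.583448, 4.315111, 1.276496, 14.440000)
after step 2 (δ=0.19, a=2.7): (5.421172, 7.078942, 1.623633, 14.980000)
after step 3 (δ=0.4, a=-1.2): (5.262948, 10.070761, 2.415313, 14.740000)
after step 4 (δ=-0.13, a=2.5): (3.058874, 12.028506, 2.174430, 15.240000)
after step 5 (δ=0.41, a=1.1): (1.328715, 14.537859, 3.002402, 15.460000)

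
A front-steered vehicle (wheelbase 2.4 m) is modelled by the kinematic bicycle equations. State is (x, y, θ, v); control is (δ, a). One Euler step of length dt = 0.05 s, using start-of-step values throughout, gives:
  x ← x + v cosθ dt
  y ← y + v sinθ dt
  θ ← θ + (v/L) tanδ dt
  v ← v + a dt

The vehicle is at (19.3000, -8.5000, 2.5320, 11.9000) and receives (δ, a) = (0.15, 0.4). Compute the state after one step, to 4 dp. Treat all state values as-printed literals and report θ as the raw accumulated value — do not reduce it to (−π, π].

(18.8122, -8.1593, 2.5695, 11.9200)

x' = 19.3000 + 11.9000·cos(2.5320)·0.05 = 18.8122
y' = -8.5000 + 11.9000·sin(2.5320)·0.05 = -8.1593
θ' = 2.5320 + (11.9000/2.4)·tan(0.15)·0.05 = 2.5695
v' = 11.9000 + 0.4000·0.05 = 11.9200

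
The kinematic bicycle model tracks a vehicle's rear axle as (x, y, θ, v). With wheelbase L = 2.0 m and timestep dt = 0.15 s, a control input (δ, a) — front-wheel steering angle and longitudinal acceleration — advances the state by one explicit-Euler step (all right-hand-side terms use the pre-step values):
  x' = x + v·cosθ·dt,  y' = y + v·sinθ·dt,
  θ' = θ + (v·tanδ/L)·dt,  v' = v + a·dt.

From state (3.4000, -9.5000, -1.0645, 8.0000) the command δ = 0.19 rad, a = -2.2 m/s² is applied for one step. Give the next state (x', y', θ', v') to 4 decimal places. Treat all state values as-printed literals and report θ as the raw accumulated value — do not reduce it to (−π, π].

(3.9819, -10.5495, -0.9491, 7.6700)

x' = 3.4000 + 8.0000·cos(-1.0645)·0.15 = 3.9819
y' = -9.5000 + 8.0000·sin(-1.0645)·0.15 = -10.5495
θ' = -1.0645 + (8.0000/2.0)·tan(0.19)·0.15 = -0.9491
v' = 8.0000 − 2.2000·0.15 = 7.6700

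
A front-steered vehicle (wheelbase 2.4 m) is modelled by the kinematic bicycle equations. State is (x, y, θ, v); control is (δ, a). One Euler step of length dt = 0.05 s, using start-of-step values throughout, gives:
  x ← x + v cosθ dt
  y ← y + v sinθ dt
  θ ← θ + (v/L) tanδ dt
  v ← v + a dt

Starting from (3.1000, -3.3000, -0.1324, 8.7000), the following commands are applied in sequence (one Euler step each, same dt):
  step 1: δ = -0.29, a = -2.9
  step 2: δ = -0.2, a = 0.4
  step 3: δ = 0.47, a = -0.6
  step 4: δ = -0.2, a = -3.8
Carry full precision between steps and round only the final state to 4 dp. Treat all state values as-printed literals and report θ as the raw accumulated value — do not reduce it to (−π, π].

(4.7932, -3.5876, -0.1680, 8.3550)

after step 1 (δ=-0.29, a=-2.9): (3.531193, -3.357426, -0.186487, 8.555000)
after step 2 (δ=-0.2, a=0.4): (3.951526, -3.436734, -0.222616, 8.575000)
after step 3 (δ=0.47, a=-0.6): (4.369696, -3.531395, -0.131870, 8.545000)
after step 4 (δ=-0.2, a=-3.8): (4.793237, -3.587573, -0.167957, 8.355000)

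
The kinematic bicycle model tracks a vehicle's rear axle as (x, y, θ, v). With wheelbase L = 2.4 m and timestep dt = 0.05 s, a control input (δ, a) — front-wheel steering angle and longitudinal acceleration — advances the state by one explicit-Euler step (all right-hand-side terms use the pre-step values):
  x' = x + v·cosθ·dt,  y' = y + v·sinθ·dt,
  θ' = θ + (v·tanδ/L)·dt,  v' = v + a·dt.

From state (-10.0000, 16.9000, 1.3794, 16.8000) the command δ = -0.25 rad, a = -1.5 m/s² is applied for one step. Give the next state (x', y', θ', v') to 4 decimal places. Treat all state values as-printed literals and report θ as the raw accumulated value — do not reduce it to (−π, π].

(-9.8402, 17.7247, 1.2900, 16.7250)

x' = -10.0000 + 16.8000·cos(1.3794)·0.05 = -9.8402
y' = 16.9000 + 16.8000·sin(1.3794)·0.05 = 17.7247
θ' = 1.3794 + (16.8000/2.4)·tan(-0.25)·0.05 = 1.2900
v' = 16.8000 − 1.5000·0.05 = 16.7250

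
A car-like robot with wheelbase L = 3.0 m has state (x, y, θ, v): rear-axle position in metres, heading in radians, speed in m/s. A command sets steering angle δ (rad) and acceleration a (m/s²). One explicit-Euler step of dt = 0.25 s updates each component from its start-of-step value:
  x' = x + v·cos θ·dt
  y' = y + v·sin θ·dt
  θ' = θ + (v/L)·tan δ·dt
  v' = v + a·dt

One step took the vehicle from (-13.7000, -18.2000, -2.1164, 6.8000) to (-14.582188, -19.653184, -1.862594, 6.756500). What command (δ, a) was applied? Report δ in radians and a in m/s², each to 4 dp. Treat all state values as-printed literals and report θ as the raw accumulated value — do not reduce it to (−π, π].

a = (v'−v)/dt = (-0.043500)/0.25 = -0.1740
Δθ = θ'−θ = 0.253806;  (v·dt/L) = 6.8000·0.25/3.0 = 0.566667
tan δ = Δθ·L/(v·dt) = 0.447893  →  δ = 0.4211

δ = 0.4211, a = -0.1740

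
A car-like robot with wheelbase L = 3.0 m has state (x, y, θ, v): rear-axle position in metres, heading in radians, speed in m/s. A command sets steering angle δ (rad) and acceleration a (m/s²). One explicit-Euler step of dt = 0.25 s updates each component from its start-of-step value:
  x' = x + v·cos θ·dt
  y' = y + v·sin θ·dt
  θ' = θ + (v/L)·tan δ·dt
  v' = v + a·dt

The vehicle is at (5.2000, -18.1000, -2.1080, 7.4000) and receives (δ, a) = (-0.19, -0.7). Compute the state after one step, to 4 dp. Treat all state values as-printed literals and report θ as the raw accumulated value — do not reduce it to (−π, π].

x' = 5.2000 + 7.4000·cos(-2.1080)·0.25 = 4.2533
y' = -18.1000 + 7.4000·sin(-2.1080)·0.25 = -19.6894
θ' = -2.1080 + (7.4000/3.0)·tan(-0.19)·0.25 = -2.2266
v' = 7.4000 − 0.7000·0.25 = 7.2250

(4.2533, -19.6894, -2.2266, 7.2250)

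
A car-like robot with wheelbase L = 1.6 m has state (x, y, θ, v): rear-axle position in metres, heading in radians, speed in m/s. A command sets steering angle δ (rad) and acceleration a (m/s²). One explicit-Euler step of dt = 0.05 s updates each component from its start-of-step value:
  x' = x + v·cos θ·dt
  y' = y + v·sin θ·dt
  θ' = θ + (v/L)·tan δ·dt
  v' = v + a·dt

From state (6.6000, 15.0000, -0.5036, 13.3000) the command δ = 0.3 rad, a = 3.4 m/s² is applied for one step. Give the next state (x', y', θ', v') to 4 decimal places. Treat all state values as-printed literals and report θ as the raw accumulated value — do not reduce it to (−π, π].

(7.1824, 14.6791, -0.3750, 13.4700)

x' = 6.6000 + 13.3000·cos(-0.5036)·0.05 = 7.1824
y' = 15.0000 + 13.3000·sin(-0.5036)·0.05 = 14.6791
θ' = -0.5036 + (13.3000/1.6)·tan(0.3)·0.05 = -0.3750
v' = 13.3000 + 3.4000·0.05 = 13.4700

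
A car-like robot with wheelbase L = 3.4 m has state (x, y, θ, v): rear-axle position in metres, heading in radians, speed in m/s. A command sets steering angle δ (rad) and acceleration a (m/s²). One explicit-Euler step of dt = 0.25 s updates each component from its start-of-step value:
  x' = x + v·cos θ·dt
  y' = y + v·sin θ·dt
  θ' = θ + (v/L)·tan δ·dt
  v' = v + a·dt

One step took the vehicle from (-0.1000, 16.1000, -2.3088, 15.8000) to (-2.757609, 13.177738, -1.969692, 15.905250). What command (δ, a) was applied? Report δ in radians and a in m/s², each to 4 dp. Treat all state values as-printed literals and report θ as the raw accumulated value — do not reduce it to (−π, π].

δ = 0.2840, a = 0.4210

a = (v'−v)/dt = (0.105250)/0.25 = 0.4210
Δθ = θ'−θ = 0.339108;  (v·dt/L) = 15.8000·0.25/3.4 = 1.161765
tan δ = Δθ·L/(v·dt) = 0.291890  →  δ = 0.2840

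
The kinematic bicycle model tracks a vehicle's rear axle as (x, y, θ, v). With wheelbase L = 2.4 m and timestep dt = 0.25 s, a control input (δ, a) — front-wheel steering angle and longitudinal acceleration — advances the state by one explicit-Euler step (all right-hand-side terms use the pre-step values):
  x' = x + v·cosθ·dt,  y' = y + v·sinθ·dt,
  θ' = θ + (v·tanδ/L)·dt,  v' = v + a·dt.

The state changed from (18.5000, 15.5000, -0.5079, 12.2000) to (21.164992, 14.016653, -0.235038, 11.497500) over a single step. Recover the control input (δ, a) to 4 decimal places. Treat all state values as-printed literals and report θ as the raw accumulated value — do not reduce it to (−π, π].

a = (v'−v)/dt = (-0.702500)/0.25 = -2.8100
Δθ = θ'−θ = 0.272862;  (v·dt/L) = 12.2000·0.25/2.4 = 1.270833
tan δ = Δθ·L/(v·dt) = 0.214711  →  δ = 0.2115

δ = 0.2115, a = -2.8100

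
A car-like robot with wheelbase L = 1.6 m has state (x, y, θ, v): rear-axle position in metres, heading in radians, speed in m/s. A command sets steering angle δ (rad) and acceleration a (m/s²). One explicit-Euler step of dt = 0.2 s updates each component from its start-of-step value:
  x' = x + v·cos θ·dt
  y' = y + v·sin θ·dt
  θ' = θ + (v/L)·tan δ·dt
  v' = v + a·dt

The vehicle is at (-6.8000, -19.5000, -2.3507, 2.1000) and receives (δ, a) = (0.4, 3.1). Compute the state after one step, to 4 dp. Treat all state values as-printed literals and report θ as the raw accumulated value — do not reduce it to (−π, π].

x' = -6.8000 + 2.1000·cos(-2.3507)·0.2 = -7.0953
y' = -19.5000 + 2.1000·sin(-2.3507)·0.2 = -19.7986
θ' = -2.3507 + (2.1000/1.6)·tan(0.4)·0.2 = -2.2397
v' = 2.1000 + 3.1000·0.2 = 2.7200

(-7.0953, -19.7986, -2.2397, 2.7200)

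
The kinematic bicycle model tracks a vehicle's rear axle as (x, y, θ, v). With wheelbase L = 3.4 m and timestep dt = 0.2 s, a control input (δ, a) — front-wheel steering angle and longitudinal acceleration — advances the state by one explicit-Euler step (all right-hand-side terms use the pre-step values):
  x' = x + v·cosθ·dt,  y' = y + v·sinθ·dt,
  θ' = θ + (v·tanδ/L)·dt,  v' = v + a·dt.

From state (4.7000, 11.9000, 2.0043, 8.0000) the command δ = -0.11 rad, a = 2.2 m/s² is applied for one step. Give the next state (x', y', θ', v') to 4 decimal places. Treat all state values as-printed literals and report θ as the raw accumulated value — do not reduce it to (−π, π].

x' = 4.7000 + 8.0000·cos(2.0043)·0.2 = 4.0279
y' = 11.9000 + 8.0000·sin(2.0043)·0.2 = 13.3520
θ' = 2.0043 + (8.0000/3.4)·tan(-0.11)·0.2 = 1.9523
v' = 8.0000 + 2.2000·0.2 = 8.4400

(4.0279, 13.3520, 1.9523, 8.4400)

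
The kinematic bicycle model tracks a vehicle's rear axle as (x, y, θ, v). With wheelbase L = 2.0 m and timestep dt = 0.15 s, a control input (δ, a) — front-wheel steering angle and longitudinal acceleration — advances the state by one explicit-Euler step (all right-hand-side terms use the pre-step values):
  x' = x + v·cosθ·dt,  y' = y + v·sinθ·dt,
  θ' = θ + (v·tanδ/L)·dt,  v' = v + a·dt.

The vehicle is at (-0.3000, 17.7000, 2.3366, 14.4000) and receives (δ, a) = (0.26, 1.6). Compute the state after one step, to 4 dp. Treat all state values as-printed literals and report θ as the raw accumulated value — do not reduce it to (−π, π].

x' = -0.3000 + 14.4000·cos(2.3366)·0.15 = -1.7971
y' = 17.7000 + 14.4000·sin(2.3366)·0.15 = 19.2570
θ' = 2.3366 + (14.4000/2.0)·tan(0.26)·0.15 = 2.6239
v' = 14.4000 + 1.6000·0.15 = 14.6400

(-1.7971, 19.2570, 2.6239, 14.6400)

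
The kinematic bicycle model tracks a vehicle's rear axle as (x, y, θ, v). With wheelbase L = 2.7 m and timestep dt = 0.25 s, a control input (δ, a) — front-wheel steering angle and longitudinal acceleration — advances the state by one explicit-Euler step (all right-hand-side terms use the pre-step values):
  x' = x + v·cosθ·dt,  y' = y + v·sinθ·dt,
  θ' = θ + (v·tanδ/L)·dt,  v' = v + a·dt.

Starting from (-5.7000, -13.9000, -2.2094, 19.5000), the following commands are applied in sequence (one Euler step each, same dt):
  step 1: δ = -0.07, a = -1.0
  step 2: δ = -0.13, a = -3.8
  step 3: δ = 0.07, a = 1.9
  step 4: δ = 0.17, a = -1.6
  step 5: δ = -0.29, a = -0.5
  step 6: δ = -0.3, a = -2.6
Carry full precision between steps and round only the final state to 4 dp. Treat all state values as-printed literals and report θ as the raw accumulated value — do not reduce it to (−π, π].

(-25.9646, -32.7119, -3.1822, 17.6000)

after step 1 (δ=-0.07, a=-1.0): (-8.605865, -17.814278, -2.335996, 19.250000)
after step 2 (δ=-0.13, a=-3.8): (-11.939391, -21.285266, -2.569023, 18.300000)
after step 3 (δ=0.07, a=1.9): (-15.784731, -23.763973, -2.450218, 18.775000)
after step 4 (δ=0.17, a=-1.6): (-19.400656, -26.756694, -2.151805, 18.375000)
after step 5 (δ=-0.29, a=-0.5): (-21.922015, -30.596653, -2.659521, 18.250000)
after step 6 (δ=-0.3, a=-2.6): (-25.964557, -32.711899, -3.182242, 17.600000)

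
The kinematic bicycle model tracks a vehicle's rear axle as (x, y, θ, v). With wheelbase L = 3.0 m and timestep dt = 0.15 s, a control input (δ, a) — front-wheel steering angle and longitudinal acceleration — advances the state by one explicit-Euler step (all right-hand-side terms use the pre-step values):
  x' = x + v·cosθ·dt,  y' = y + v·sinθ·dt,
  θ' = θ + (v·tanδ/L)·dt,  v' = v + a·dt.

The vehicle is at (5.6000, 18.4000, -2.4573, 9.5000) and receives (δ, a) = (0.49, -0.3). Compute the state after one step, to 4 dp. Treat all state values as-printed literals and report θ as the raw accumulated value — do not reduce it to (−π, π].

(4.4958, 17.4992, -2.2039, 9.4550)

x' = 5.6000 + 9.5000·cos(-2.4573)·0.15 = 4.4958
y' = 18.4000 + 9.5000·sin(-2.4573)·0.15 = 17.4992
θ' = -2.4573 + (9.5000/3.0)·tan(0.49)·0.15 = -2.2039
v' = 9.5000 − 0.3000·0.15 = 9.4550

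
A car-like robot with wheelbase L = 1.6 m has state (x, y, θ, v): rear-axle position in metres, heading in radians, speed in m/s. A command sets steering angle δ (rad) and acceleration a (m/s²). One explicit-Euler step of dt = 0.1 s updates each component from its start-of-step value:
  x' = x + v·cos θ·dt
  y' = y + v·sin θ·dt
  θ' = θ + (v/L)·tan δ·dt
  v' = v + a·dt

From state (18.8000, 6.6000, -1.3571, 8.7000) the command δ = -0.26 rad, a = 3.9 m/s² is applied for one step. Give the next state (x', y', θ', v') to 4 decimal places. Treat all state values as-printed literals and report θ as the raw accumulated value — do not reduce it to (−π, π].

x' = 18.8000 + 8.7000·cos(-1.3571)·0.1 = 18.9845
y' = 6.6000 + 8.7000·sin(-1.3571)·0.1 = 5.7498
θ' = -1.3571 + (8.7000/1.6)·tan(-0.26)·0.1 = -1.5017
v' = 8.7000 + 3.9000·0.1 = 9.0900

(18.9845, 5.7498, -1.5017, 9.0900)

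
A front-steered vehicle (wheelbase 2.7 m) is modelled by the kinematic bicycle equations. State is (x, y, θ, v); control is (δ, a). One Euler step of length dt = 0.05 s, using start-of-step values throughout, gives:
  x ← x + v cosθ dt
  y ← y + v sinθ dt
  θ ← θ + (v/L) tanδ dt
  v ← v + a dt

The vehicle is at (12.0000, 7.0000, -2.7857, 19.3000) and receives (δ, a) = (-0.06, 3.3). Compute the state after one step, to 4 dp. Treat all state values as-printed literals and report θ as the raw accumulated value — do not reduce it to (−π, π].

(11.0955, 6.6638, -2.8072, 19.4650)

x' = 12.0000 + 19.3000·cos(-2.7857)·0.05 = 11.0955
y' = 7.0000 + 19.3000·sin(-2.7857)·0.05 = 6.6638
θ' = -2.7857 + (19.3000/2.7)·tan(-0.06)·0.05 = -2.8072
v' = 19.3000 + 3.3000·0.05 = 19.4650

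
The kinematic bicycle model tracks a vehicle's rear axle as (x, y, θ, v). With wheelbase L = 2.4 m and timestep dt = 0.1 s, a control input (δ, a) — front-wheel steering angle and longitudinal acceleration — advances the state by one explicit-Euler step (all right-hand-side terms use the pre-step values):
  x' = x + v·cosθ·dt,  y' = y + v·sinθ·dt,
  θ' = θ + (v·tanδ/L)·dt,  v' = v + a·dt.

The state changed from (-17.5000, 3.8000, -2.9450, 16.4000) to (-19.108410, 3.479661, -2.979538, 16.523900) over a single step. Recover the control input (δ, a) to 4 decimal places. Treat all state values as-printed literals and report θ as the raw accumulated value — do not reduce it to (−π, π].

a = (v'−v)/dt = (0.123900)/0.1 = 1.2390
Δθ = θ'−θ = -0.034538;  (v·dt/L) = 16.4000·0.1/2.4 = 0.683333
tan δ = Δθ·L/(v·dt) = -0.050543  →  δ = -0.0505

δ = -0.0505, a = 1.2390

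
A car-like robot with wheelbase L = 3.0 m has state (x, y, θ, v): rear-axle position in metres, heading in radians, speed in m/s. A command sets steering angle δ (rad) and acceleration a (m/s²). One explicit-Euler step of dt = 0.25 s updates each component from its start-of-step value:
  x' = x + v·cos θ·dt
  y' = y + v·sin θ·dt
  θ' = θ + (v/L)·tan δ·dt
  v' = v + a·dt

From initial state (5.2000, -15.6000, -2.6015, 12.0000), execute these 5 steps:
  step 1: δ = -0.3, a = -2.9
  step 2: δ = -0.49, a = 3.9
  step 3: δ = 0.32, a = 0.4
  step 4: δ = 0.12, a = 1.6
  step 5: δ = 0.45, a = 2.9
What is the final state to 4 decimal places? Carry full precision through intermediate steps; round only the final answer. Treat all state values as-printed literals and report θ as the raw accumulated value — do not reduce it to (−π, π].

(-9.2776, -17.7869, -2.4364, 13.4750)

after step 1 (δ=-0.3, a=-2.9): (2.627017, -17.142646, -2.910836, 11.275000)
after step 2 (δ=-0.49, a=3.9): (-0.117018, -17.787334, -3.411999, 12.250000)
after step 3 (δ=0.32, a=0.4): (-3.068235, -16.969270, -3.073706, 12.350000)
after step 4 (δ=0.12, a=1.6): (-6.148623, -17.178710, -2.949609, 12.750000)
after step 5 (δ=0.45, a=2.9): (-9.277561, -17.786905, -2.436363, 13.475000)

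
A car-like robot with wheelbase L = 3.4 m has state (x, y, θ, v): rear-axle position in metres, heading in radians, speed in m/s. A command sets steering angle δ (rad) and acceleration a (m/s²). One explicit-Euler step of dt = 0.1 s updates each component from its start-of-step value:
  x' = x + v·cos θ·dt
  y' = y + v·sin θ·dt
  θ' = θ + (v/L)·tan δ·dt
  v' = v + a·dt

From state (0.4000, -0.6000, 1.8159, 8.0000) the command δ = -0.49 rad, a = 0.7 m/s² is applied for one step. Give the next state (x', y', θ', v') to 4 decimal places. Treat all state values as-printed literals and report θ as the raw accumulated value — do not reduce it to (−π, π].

(0.2059, 0.1761, 1.6904, 8.0700)

x' = 0.4000 + 8.0000·cos(1.8159)·0.1 = 0.2059
y' = -0.6000 + 8.0000·sin(1.8159)·0.1 = 0.1761
θ' = 1.8159 + (8.0000/3.4)·tan(-0.49)·0.1 = 1.6904
v' = 8.0000 + 0.7000·0.1 = 8.0700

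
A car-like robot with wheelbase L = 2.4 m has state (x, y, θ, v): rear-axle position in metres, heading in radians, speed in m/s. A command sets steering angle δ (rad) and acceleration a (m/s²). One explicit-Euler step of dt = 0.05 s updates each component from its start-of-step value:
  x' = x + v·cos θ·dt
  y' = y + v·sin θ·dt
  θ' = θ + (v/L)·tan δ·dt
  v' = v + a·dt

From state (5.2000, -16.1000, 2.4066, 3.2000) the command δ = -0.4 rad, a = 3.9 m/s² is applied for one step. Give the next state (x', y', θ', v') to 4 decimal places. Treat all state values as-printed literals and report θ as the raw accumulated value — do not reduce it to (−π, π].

x' = 5.2000 + 3.2000·cos(2.4066)·0.05 = 5.0813
y' = -16.1000 + 3.2000·sin(2.4066)·0.05 = -15.9927
θ' = 2.4066 + (3.2000/2.4)·tan(-0.4)·0.05 = 2.3784
v' = 3.2000 + 3.9000·0.05 = 3.3950

(5.0813, -15.9927, 2.3784, 3.3950)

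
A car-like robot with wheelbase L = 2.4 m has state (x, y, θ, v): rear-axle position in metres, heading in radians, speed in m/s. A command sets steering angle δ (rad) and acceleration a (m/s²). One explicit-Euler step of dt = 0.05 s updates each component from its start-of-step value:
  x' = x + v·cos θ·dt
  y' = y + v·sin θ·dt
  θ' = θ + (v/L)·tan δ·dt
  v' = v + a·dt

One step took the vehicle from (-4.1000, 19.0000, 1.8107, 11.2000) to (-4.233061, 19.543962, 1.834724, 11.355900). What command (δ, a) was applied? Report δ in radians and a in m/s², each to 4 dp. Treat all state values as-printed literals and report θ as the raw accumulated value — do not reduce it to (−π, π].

δ = 0.1026, a = 3.1180

a = (v'−v)/dt = (0.155900)/0.05 = 3.1180
Δθ = θ'−θ = 0.024024;  (v·dt/L) = 11.2000·0.05/2.4 = 0.233333
tan δ = Δθ·L/(v·dt) = 0.102960  →  δ = 0.1026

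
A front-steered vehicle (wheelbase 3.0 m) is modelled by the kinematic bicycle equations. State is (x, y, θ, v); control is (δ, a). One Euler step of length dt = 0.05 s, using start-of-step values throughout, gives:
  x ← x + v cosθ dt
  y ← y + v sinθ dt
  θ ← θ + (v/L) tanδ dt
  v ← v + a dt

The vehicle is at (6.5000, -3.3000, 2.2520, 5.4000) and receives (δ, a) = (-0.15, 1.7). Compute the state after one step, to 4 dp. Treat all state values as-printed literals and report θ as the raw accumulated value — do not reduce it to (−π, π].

x' = 6.5000 + 5.4000·cos(2.2520)·0.05 = 6.3300
y' = -3.3000 + 5.4000·sin(2.2520)·0.05 = -3.0903
θ' = 2.2520 + (5.4000/3.0)·tan(-0.15)·0.05 = 2.2384
v' = 5.4000 + 1.7000·0.05 = 5.4850

(6.3300, -3.0903, 2.2384, 5.4850)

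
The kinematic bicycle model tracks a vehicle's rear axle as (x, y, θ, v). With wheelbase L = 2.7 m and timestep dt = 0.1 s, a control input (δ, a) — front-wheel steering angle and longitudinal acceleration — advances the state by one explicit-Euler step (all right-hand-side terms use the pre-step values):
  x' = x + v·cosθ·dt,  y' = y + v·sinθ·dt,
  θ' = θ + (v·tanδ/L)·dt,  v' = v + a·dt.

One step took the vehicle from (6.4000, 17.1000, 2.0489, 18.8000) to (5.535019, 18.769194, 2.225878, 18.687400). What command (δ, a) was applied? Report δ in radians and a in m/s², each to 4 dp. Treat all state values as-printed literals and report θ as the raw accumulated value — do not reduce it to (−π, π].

δ = 0.2489, a = -1.1260

a = (v'−v)/dt = (-0.112600)/0.1 = -1.1260
Δθ = θ'−θ = 0.176978;  (v·dt/L) = 18.8000·0.1/2.7 = 0.696296
tan δ = Δθ·L/(v·dt) = 0.254171  →  δ = 0.2489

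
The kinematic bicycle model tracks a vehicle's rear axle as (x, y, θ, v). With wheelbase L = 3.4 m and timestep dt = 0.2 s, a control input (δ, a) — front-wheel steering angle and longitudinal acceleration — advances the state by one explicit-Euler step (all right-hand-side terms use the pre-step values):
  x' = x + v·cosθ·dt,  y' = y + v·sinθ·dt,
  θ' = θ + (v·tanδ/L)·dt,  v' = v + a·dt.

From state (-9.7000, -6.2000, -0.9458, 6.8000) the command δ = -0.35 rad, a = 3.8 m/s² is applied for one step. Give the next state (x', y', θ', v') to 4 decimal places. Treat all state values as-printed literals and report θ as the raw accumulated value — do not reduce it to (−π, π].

x' = -9.7000 + 6.8000·cos(-0.9458)·0.2 = -8.9043
y' = -6.2000 + 6.8000·sin(-0.9458)·0.2 = -7.3029
θ' = -0.9458 + (6.8000/3.4)·tan(-0.35)·0.2 = -1.0918
v' = 6.8000 + 3.8000·0.2 = 7.5600

(-8.9043, -7.3029, -1.0918, 7.5600)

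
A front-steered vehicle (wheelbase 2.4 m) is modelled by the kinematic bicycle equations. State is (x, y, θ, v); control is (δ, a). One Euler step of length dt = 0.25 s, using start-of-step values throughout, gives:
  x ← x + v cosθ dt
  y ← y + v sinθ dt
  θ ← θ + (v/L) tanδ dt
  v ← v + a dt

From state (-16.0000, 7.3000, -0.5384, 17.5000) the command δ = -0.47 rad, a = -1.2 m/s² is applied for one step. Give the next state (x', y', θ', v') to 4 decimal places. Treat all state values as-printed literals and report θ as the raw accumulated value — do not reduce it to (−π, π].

(-12.2439, 5.0567, -1.4644, 17.2000)

x' = -16.0000 + 17.5000·cos(-0.5384)·0.25 = -12.2439
y' = 7.3000 + 17.5000·sin(-0.5384)·0.25 = 5.0567
θ' = -0.5384 + (17.5000/2.4)·tan(-0.47)·0.25 = -1.4644
v' = 17.5000 − 1.2000·0.25 = 17.2000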